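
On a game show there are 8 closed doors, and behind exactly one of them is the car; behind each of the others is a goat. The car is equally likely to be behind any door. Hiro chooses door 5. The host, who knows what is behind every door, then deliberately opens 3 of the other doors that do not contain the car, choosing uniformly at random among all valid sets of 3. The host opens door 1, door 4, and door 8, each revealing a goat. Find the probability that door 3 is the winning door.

Apply Bayes' rule, conditioning on where the car actually is.
If it is behind any of doors 1, 4, and 8 (prior 1/8 each): that door was opened and seen not to hold the prize — ruled out; weight (1/8)·0 = 0 each.
If it is behind any of doors 2, 3, 6, and 7 (prior 1/8 each): the host has 20 equally likely choices, so probability 1/20; weight (1/8)·(1/20) = 1/160 each.
If it is behind door 5 (prior 1/8): the host has 35 equally likely choices, so probability 1/35; weight (1/8)·(1/35) = 1/280.
The weights sum to 1/35.
So P(the car behind door 3 | the host opened door 1, door 4, and door 8) = (1/160) / (1/35) = 7/32.

7/32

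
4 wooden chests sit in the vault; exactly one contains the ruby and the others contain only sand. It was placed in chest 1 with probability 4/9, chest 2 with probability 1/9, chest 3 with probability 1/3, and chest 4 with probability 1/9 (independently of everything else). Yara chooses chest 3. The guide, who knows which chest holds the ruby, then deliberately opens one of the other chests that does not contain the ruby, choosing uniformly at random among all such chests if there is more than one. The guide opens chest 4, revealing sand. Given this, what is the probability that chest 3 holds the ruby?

2/7

Consider each possible location of the ruby in turn.
If it is in chest 1 (prior 4/9): the guide has 2 equally likely choices, so probability 1/2; weight (4/9)·(1/2) = 2/9.
If it is in chest 2 (prior 1/9): the guide has 2 equally likely choices, so probability 1/2; weight (1/9)·(1/2) = 1/18.
If it is in chest 3 (prior 1/3): the guide has 3 equally likely choices, so probability 1/3; weight (1/3)·(1/3) = 1/9.
If it is in chest 4 (prior 1/9): the guide opened chest 4, so this case is ruled out; weight (1/9)·0 = 0.
The weights sum to 7/18.
So P(the ruby in chest 3 | the guide opened chest 4) = (1/9) / (7/18) = 2/7.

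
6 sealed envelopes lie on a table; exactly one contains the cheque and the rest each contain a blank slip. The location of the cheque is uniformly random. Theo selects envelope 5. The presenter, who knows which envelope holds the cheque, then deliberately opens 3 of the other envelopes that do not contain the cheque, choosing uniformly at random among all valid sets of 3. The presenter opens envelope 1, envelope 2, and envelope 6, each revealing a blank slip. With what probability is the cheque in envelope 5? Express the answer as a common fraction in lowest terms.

1/6

Condition on the true location of the cheque.
If it is in any of envelopes 1, 2, and 6 (prior 1/6 each): that envelope was opened and seen not to hold the prize — ruled out; weight (1/6)·0 = 0 each.
If it is in either of envelopes 3 and 4 (prior 1/6 each): the presenter has 4 equally likely choices, so probability 1/4; weight (1/6)·(1/4) = 1/24 each.
If it is in envelope 5 (prior 1/6): the presenter has 10 equally likely choices, so probability 1/10; weight (1/6)·(1/10) = 1/60.
The weights sum to 1/10.
So P(the cheque in envelope 5 | the presenter opened envelope 1, envelope 2, and envelope 6) = (1/60) / (1/10) = 1/6.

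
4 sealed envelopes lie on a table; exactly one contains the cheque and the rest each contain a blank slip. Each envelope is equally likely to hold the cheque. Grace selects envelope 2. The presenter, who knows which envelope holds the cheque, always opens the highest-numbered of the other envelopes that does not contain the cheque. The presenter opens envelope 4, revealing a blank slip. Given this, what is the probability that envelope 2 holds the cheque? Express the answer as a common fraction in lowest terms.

1/3

Condition on the true location of the cheque.
If it is in any of envelopes 1, 2, and 3 (prior 1/4 each): envelope 4 is the highest-numbered option available, probability 1; weight (1/4)·1 = 1/4 each.
If it is in envelope 4 (prior 1/4): the presenter opened envelope 4, so this case is ruled out; weight (1/4)·0 = 0.
The weights sum to 3/4.
So P(the cheque in envelope 2 | the presenter opened envelope 4) = (1/4) / (3/4) = 1/3.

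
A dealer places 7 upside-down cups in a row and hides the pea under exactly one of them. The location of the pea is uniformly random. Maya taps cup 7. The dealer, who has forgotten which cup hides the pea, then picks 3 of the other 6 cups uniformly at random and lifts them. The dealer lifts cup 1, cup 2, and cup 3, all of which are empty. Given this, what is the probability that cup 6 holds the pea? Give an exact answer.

1/4

Apply Bayes' rule, conditioning on where the pea actually is.
If it is under any of cups 1, 2, and 3 (prior 1/7 each): that cup was opened and seen not to hold the prize — ruled out; weight (1/7)·0 = 0 each.
If it is under any of cups 4, 5, 6, and 7 (prior 1/7 each): the dealer picks exactly this set with probability 1/20 regardless, and none is the prize; weight (1/7)·(1/20) = 1/140 each.
The weights sum to 1/35.
So P(the pea under cup 6 | the dealer opened cup 1, cup 2, and cup 3) = (1/140) / (1/35) = 1/4.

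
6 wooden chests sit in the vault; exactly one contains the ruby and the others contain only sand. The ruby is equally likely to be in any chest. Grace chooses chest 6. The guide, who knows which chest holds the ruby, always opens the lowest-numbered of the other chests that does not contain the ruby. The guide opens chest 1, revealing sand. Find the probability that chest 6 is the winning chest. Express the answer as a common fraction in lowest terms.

1/5

Apply Bayes' rule, conditioning on where the ruby actually is.
If it is in chest 1 (prior 1/6): the guide opened chest 1, so this case is ruled out; weight (1/6)·0 = 0.
If it is in any of chests 2, 3, 4, 5, and 6 (prior 1/6 each): chest 1 is the lowest-numbered option available, probability 1; weight (1/6)·1 = 1/6 each.
The weights sum to 5/6.
So P(the ruby in chest 6 | the guide opened chest 1) = (1/6) / (5/6) = 1/5.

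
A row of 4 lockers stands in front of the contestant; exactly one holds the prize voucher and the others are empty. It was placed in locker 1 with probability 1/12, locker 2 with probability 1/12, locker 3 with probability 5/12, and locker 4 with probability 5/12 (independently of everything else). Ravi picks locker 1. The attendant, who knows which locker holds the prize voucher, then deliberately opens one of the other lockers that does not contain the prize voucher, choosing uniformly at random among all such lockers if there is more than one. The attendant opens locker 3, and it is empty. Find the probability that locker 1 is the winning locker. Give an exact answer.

1/10

Consider each possible location of the prize voucher in turn.
If it is in locker 1 (prior 1/12): the attendant has 3 equally likely choices, so probability 1/3; weight (1/12)·(1/3) = 1/36.
If it is in locker 2 (prior 1/12): the attendant has 2 equally likely choices, so probability 1/2; weight (1/12)·(1/2) = 1/24.
If it is in locker 3 (prior 5/12): the attendant opened locker 3, so this case is ruled out; weight (5/12)·0 = 0.
If it is in locker 4 (prior 5/12): the attendant has 2 equally likely choices, so probability 1/2; weight (5/12)·(1/2) = 5/24.
The weights sum to 5/18.
So P(the prize voucher in locker 1 | the attendant opened locker 3) = (1/36) / (5/18) = 1/10.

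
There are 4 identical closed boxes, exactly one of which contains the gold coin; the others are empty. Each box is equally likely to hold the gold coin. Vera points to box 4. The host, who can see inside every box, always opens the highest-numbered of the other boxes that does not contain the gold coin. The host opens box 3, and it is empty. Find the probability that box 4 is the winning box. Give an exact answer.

Condition on the true location of the gold coin.
If it is in any of boxes 1, 2, and 4 (prior 1/4 each): box 3 is the highest-numbered option available, probability 1; weight (1/4)·1 = 1/4 each.
If it is in box 3 (prior 1/4): the host opened box 3, so this case is ruled out; weight (1/4)·0 = 0.
The weights sum to 3/4.
So P(the gold coin in box 4 | the host opened box 3) = (1/4) / (3/4) = 1/3.

1/3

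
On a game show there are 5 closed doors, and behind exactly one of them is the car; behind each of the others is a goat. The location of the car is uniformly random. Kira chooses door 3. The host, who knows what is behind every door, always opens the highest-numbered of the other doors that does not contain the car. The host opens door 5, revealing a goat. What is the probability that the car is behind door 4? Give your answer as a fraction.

Apply Bayes' rule, conditioning on where the car actually is.
If it is behind any of doors 1, 2, 3, and 4 (prior 1/5 each): door 5 is the highest-numbered option available, probability 1; weight (1/5)·1 = 1/5 each.
If it is behind door 5 (prior 1/5): the host opened door 5, so this case is ruled out; weight (1/5)·0 = 0.
The weights sum to 4/5.
So P(the car behind door 4 | the host opened door 5) = (1/5) / (4/5) = 1/4.

1/4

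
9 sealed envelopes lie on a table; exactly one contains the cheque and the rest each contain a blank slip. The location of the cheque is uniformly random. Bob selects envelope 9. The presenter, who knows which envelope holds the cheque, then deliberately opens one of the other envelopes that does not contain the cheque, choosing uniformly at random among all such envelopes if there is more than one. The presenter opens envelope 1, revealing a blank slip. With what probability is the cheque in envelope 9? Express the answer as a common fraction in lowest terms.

Consider each possible location of the cheque in turn.
If it is in envelope 1 (prior 1/9): the presenter opened envelope 1, so this case is ruled out; weight (1/9)·0 = 0.
If it is in any of envelopes 2, 3, 4, 5, 6, 7, and 8 (prior 1/9 each): the presenter has 7 equally likely choices, so probability 1/7; weight (1/9)·(1/7) = 1/63 each.
If it is in envelope 9 (prior 1/9): the presenter has 8 equally likely choices, so probability 1/8; weight (1/9)·(1/8) = 1/72.
The weights sum to 1/8.
So P(the cheque in envelope 9 | the presenter opened envelope 1) = (1/72) / (1/8) = 1/9.

1/9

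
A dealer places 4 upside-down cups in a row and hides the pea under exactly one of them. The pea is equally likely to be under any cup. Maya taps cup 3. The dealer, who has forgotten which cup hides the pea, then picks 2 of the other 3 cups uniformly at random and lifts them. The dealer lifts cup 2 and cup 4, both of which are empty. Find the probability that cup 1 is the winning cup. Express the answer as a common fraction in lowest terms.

Apply Bayes' rule, conditioning on where the pea actually is.
If it is under either of cups 1 and 3 (prior 1/4 each): the dealer picks exactly this set with probability 1/3 regardless, and none is the prize; weight (1/4)·(1/3) = 1/12 each.
If it is under either of cups 2 and 4 (prior 1/4 each): that cup was opened and seen not to hold the prize — ruled out; weight (1/4)·0 = 0 each.
The weights sum to 1/6.
So P(the pea under cup 1 | the dealer opened cup 2 and cup 4) = (1/12) / (1/6) = 1/2.

1/2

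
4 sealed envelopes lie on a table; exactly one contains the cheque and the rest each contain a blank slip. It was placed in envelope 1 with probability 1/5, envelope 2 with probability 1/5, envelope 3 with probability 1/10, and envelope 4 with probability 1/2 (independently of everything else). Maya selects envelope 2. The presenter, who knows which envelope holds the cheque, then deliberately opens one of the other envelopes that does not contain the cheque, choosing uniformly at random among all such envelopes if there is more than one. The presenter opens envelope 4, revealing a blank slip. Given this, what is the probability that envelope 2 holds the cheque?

4/13

Condition on the true location of the cheque.
If it is in envelope 1 (prior 1/5): the presenter has 2 equally likely choices, so probability 1/2; weight (1/5)·(1/2) = 1/10.
If it is in envelope 2 (prior 1/5): the presenter has 3 equally likely choices, so probability 1/3; weight (1/5)·(1/3) = 1/15.
If it is in envelope 3 (prior 1/10): the presenter has 2 equally likely choices, so probability 1/2; weight (1/10)·(1/2) = 1/20.
If it is in envelope 4 (prior 1/2): the presenter opened envelope 4, so this case is ruled out; weight (1/2)·0 = 0.
The weights sum to 13/60.
So P(the cheque in envelope 2 | the presenter opened envelope 4) = (1/15) / (13/60) = 4/13.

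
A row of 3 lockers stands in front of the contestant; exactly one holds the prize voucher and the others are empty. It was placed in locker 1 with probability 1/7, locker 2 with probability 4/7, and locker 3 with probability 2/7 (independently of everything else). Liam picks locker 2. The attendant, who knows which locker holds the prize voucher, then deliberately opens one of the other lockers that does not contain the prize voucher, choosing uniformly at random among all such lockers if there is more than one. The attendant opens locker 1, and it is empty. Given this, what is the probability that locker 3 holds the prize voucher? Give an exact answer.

1/2

Apply Bayes' rule, conditioning on where the prize voucher actually is.
If it is in locker 1 (prior 1/7): the attendant opened locker 1, so this case is ruled out; weight (1/7)·0 = 0.
If it is in locker 2 (prior 4/7): the attendant has 2 equally likely choices, so probability 1/2; weight (4/7)·(1/2) = 2/7.
If it is in locker 3 (prior 2/7): the attendant has no choice, probability 1; weight (2/7)·1 = 2/7.
The weights sum to 4/7.
So P(the prize voucher in locker 3 | the attendant opened locker 1) = (2/7) / (4/7) = 1/2.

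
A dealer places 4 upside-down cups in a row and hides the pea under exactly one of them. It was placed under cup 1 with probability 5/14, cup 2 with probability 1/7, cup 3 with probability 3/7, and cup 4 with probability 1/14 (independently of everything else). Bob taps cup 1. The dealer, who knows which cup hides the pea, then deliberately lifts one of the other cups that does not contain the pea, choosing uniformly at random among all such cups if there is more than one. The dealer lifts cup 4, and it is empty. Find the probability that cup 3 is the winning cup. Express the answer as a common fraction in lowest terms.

Apply Bayes' rule, conditioning on where the pea actually is.
If it is under cup 1 (prior 5/14): the dealer has 3 equally likely choices, so probability 1/3; weight (5/14)·(1/3) = 5/42.
If it is under cup 2 (prior 1/7): the dealer has 2 equally likely choices, so probability 1/2; weight (1/7)·(1/2) = 1/14.
If it is under cup 3 (prior 3/7): the dealer has 2 equally likely choices, so probability 1/2; weight (3/7)·(1/2) = 3/14.
If it is under cup 4 (prior 1/14): the dealer opened cup 4, so this case is ruled out; weight (1/14)·0 = 0.
The weights sum to 17/42.
So P(the pea under cup 3 | the dealer opened cup 4) = (3/14) / (17/42) = 9/17.

9/17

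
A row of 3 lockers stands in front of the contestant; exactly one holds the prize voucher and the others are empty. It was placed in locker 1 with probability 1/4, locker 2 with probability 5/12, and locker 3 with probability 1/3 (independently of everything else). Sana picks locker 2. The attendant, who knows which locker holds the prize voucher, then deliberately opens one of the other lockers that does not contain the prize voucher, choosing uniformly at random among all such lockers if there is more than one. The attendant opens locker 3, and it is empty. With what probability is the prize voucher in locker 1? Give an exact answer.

6/11

Condition on the true location of the prize voucher.
If it is in locker 1 (prior 1/4): the attendant has no choice, probability 1; weight (1/4)·1 = 1/4.
If it is in locker 2 (prior 5/12): the attendant has 2 equally likely choices, so probability 1/2; weight (5/12)·(1/2) = 5/24.
If it is in locker 3 (prior 1/3): the attendant opened locker 3, so this case is ruled out; weight (1/3)·0 = 0.
The weights sum to 11/24.
So P(the prize voucher in locker 1 | the attendant opened locker 3) = (1/4) / (11/24) = 6/11.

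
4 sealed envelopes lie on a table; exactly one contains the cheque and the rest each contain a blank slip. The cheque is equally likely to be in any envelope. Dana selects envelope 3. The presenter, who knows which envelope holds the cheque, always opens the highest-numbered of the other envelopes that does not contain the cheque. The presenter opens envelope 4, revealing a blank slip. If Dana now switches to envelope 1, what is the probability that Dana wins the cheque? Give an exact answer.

Condition on the true location of the cheque.
If it is in any of envelopes 1, 2, and 3 (prior 1/4 each): envelope 4 is the highest-numbered option available, probability 1; weight (1/4)·1 = 1/4 each.
If it is in envelope 4 (prior 1/4): the presenter opened envelope 4, so this case is ruled out; weight (1/4)·0 = 0.
The weights sum to 3/4.
So P(the cheque in envelope 1 | the presenter opened envelope 4) = (1/4) / (3/4) = 1/3.

1/3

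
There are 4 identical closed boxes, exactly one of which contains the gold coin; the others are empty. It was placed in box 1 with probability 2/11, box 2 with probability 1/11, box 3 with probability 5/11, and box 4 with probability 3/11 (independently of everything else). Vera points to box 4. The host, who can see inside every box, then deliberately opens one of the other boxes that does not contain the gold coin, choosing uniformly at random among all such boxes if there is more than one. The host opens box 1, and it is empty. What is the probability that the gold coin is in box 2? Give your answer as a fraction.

Apply Bayes' rule, conditioning on where the gold coin actually is.
If it is in box 1 (prior 2/11): the host opened box 1, so this case is ruled out; weight (2/11)·0 = 0.
If it is in box 2 (prior 1/11): the host has 2 equally likely choices, so probability 1/2; weight (1/11)·(1/2) = 1/22.
If it is in box 3 (prior 5/11): the host has 2 equally likely choices, so probability 1/2; weight (5/11)·(1/2) = 5/22.
If it is in box 4 (prior 3/11): the host has 3 equally likely choices, so probability 1/3; weight (3/11)·(1/3) = 1/11.
The weights sum to 4/11.
So P(the gold coin in box 2 | the host opened box 1) = (1/22) / (4/11) = 1/8.

1/8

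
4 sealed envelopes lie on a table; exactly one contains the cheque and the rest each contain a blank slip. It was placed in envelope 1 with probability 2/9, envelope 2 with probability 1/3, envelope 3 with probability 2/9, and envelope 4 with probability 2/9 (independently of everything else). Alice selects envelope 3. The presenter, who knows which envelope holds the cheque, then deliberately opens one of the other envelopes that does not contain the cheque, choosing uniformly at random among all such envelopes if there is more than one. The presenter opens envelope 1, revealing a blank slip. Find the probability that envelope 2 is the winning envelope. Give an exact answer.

9/19

Consider each possible location of the cheque in turn.
If it is in envelope 1 (prior 2/9): the presenter opened envelope 1, so this case is ruled out; weight (2/9)·0 = 0.
If it is in envelope 2 (prior 1/3): the presenter has 2 equally likely choices, so probability 1/2; weight (1/3)·(1/2) = 1/6.
If it is in envelope 3 (prior 2/9): the presenter has 3 equally likely choices, so probability 1/3; weight (2/9)·(1/3) = 2/27.
If it is in envelope 4 (prior 2/9): the presenter has 2 equally likely choices, so probability 1/2; weight (2/9)·(1/2) = 1/9.
The weights sum to 19/54.
So P(the cheque in envelope 2 | the presenter opened envelope 1) = (1/6) / (19/54) = 9/19.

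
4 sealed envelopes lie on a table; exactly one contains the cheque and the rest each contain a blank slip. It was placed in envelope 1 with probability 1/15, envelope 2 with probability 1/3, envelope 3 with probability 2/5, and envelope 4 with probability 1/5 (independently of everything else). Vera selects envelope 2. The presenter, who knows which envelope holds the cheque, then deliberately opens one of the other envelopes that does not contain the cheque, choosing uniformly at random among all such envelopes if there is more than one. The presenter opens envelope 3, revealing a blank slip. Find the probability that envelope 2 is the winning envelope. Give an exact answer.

5/11

Condition on the true location of the cheque.
If it is in envelope 1 (prior 1/15): the presenter has 2 equally likely choices, so probability 1/2; weight (1/15)·(1/2) = 1/30.
If it is in envelope 2 (prior 1/3): the presenter has 3 equally likely choices, so probability 1/3; weight (1/3)·(1/3) = 1/9.
If it is in envelope 3 (prior 2/5): the presenter opened envelope 3, so this case is ruled out; weight (2/5)·0 = 0.
If it is in envelope 4 (prior 1/5): the presenter has 2 equally likely choices, so probability 1/2; weight (1/5)·(1/2) = 1/10.
The weights sum to 11/45.
So P(the cheque in envelope 2 | the presenter opened envelope 3) = (1/9) / (11/45) = 5/11.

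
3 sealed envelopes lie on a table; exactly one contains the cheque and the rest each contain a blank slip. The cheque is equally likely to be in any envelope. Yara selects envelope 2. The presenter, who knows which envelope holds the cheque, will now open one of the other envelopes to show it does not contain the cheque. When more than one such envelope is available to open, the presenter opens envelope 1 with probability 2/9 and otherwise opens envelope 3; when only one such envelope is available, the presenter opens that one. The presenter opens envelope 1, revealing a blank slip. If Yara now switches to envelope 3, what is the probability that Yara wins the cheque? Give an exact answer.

Apply Bayes' rule, conditioning on where the cheque actually is.
If it is in envelope 1 (prior 1/3): the presenter opened envelope 1, so this case is ruled out; weight (1/3)·0 = 0.
If it is in envelope 2 (prior 1/3): envelope 1 is available, opened with probability 2/9; weight (1/3)·(2/9) = 2/27.
If it is in envelope 3 (prior 1/3): only envelope 1 is available, probability 1; weight (1/3)·1 = 1/3.
The weights sum to 11/27.
So P(the cheque in envelope 3 | the presenter opened envelope 1) = (1/3) / (11/27) = 9/11.

9/11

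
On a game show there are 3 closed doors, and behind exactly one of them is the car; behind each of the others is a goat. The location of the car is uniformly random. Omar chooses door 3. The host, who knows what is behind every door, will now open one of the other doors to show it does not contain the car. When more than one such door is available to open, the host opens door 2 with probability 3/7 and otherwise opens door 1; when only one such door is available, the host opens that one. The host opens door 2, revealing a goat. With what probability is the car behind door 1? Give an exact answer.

Condition on the true location of the car.
If it is behind door 1 (prior 1/3): only door 2 is available, probability 1; weight (1/3)·1 = 1/3.
If it is behind door 2 (prior 1/3): the host opened door 2, so this case is ruled out; weight (1/3)·0 = 0.
If it is behind door 3 (prior 1/3): door 2 is available, opened with probability 3/7; weight (1/3)·(3/7) = 1/7.
The weights sum to 10/21.
So P(the car behind door 1 | the host opened door 2) = (1/3) / (10/21) = 7/10.

7/10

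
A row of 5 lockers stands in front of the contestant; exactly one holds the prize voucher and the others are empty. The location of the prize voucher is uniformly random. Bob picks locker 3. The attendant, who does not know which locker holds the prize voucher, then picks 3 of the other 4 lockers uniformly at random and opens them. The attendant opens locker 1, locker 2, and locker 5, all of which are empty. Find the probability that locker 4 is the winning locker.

1/2

Because the attendant chose which lockers to open without knowing where the prize voucher is, the choice is independent of the prize location. Learning that none of the 3 opened lockers holds the prize voucher simply rules out those 3 locations and leaves the remaining 2 lockers still equally likely by symmetry.
So P(the prize voucher in locker 4) = 1/2.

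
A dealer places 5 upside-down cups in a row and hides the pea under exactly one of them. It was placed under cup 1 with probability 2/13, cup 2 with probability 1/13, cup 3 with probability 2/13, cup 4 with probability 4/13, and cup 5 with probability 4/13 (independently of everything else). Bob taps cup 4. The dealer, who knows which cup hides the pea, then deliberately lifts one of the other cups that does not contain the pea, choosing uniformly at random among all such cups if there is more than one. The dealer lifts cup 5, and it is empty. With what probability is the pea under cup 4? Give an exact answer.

3/8

Condition on the true location of the pea.
If it is under either of cups 1 and 3 (prior 2/13 each): the dealer has 3 equally likely choices, so probability 1/3; weight (2/13)·(1/3) = 2/39 each.
If it is under cup 2 (prior 1/13): the dealer has 3 equally likely choices, so probability 1/3; weight (1/13)·(1/3) = 1/39.
If it is under cup 4 (prior 4/13): the dealer has 4 equally likely choices, so probability 1/4; weight (4/13)·(1/4) = 1/13.
If it is under cup 5 (prior 4/13): the dealer opened cup 5, so this case is ruled out; weight (4/13)·0 = 0.
The weights sum to 8/39.
So P(the pea under cup 4 | the dealer opened cup 5) = (1/13) / (8/39) = 3/8.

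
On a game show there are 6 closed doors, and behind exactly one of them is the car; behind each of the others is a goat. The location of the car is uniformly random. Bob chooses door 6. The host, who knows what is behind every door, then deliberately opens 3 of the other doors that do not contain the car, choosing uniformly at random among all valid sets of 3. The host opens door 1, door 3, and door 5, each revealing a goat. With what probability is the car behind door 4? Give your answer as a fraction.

5/12

Condition on the true location of the car.
If it is behind any of doors 1, 3, and 5 (prior 1/6 each): that door was opened and seen not to hold the prize — ruled out; weight (1/6)·0 = 0 each.
If it is behind either of doors 2 and 4 (prior 1/6 each): the host has 4 equally likely choices, so probability 1/4; weight (1/6)·(1/4) = 1/24 each.
If it is behind door 6 (prior 1/6): the host has 10 equally likely choices, so probability 1/10; weight (1/6)·(1/10) = 1/60.
The weights sum to 1/10.
So P(the car behind door 4 | the host opened door 1, door 3, and door 5) = (1/24) / (1/10) = 5/12.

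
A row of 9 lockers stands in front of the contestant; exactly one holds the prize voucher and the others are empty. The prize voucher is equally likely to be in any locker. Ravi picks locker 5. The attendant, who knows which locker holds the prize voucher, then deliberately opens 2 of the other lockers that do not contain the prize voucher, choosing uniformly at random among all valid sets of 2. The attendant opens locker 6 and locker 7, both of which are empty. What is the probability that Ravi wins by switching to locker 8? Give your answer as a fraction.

Apply Bayes' rule, conditioning on where the prize voucher actually is.
If it is in any of lockers 1, 2, 3, 4, 8, and 9 (prior 1/9 each): the attendant has 21 equally likely choices, so probability 1/21; weight (1/9)·(1/21) = 1/189 each.
If it is in locker 5 (prior 1/9): the attendant has 28 equally likely choices, so probability 1/28; weight (1/9)·(1/28) = 1/252.
If it is in either of lockers 6 and 7 (prior 1/9 each): that locker was opened and seen not to hold the prize — ruled out; weight (1/9)·0 = 0 each.
The weights sum to 1/28.
So P(the prize voucher in locker 8 | the attendant opened locker 6 and locker 7) = (1/189) / (1/28) = 4/27.

4/27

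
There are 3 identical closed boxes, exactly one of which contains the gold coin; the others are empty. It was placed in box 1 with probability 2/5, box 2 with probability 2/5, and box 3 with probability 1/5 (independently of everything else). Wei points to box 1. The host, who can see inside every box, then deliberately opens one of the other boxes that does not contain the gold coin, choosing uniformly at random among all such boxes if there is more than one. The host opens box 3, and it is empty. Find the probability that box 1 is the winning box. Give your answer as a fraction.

Apply Bayes' rule, conditioning on where the gold coin actually is.
If it is in box 1 (prior 2/5): the host has 2 equally likely choices, so probability 1/2; weight (2/5)·(1/2) = 1/5.
If it is in box 2 (prior 2/5): the host has no choice, probability 1; weight (2/5)·1 = 2/5.
If it is in box 3 (prior 1/5): the host opened box 3, so this case is ruled out; weight (1/5)·0 = 0.
The weights sum to 3/5.
So P(the gold coin in box 1 | the host opened box 3) = (1/5) / (3/5) = 1/3.

1/3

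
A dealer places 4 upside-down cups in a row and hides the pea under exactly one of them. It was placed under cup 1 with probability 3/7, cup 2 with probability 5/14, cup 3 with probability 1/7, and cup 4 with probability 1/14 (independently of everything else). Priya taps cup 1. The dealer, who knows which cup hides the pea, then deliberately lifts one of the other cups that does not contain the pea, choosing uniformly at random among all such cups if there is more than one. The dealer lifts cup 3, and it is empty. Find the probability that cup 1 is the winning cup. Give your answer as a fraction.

Condition on the true location of the pea.
If it is under cup 1 (prior 3/7): the dealer has 3 equally likely choices, so probability 1/3; weight (3/7)·(1/3) = 1/7.
If it is under cup 2 (prior 5/14): the dealer has 2 equally likely choices, so probability 1/2; weight (5/14)·(1/2) = 5/28.
If it is under cup 3 (prior 1/7): the dealer opened cup 3, so this case is ruled out; weight (1/7)·0 = 0.
If it is under cup 4 (prior 1/14): the dealer has 2 equally likely choices, so probability 1/2; weight (1/14)·(1/2) = 1/28.
The weights sum to 5/14.
So P(the pea under cup 1 | the dealer opened cup 3) = (1/7) / (5/14) = 2/5.

2/5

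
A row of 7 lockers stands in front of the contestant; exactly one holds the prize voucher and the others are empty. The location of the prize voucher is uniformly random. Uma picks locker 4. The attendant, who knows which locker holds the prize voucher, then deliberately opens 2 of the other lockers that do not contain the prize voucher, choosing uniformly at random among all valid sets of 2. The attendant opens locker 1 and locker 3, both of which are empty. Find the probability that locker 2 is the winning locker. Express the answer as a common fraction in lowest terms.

3/14

Condition on the true location of the prize voucher.
If it is in either of lockers 1 and 3 (prior 1/7 each): that locker was opened and seen not to hold the prize — ruled out; weight (1/7)·0 = 0 each.
If it is in any of lockers 2, 5, 6, and 7 (prior 1/7 each): the attendant has 10 equally likely choices, so probability 1/10; weight (1/7)·(1/10) = 1/70 each.
If it is in locker 4 (prior 1/7): the attendant has 15 equally likely choices, so probability 1/15; weight (1/7)·(1/15) = 1/105.
The weights sum to 1/15.
So P(the prize voucher in locker 2 | the attendant opened locker 1 and locker 3) = (1/70) / (1/15) = 3/14.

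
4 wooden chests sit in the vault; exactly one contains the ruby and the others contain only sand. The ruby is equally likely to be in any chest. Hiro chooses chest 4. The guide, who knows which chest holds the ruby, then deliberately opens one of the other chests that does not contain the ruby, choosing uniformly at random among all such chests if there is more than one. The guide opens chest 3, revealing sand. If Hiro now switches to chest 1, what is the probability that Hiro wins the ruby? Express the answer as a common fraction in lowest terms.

Consider each possible location of the ruby in turn.
If it is in either of chests 1 and 2 (prior 1/4 each): the guide has 2 equally likely choices, so probability 1/2; weight (1/4)·(1/2) = 1/8 each.
If it is in chest 3 (prior 1/4): the guide opened chest 3, so this case is ruled out; weight (1/4)·0 = 0.
If it is in chest 4 (prior 1/4): the guide has 3 equally likely choices, so probability 1/3; weight (1/4)·(1/3) = 1/12.
The weights sum to 1/3.
So P(the ruby in chest 1 | the guide opened chest 3) = (1/8) / (1/3) = 3/8.

3/8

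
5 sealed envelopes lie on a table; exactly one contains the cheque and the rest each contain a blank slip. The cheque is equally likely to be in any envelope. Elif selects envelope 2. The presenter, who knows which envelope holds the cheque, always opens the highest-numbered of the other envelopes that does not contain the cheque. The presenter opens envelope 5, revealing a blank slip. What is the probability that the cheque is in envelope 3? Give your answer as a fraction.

Apply Bayes' rule, conditioning on where the cheque actually is.
If it is in any of envelopes 1, 2, 3, and 4 (prior 1/5 each): envelope 5 is the highest-numbered option available, probability 1; weight (1/5)·1 = 1/5 each.
If it is in envelope 5 (prior 1/5): the presenter opened envelope 5, so this case is ruled out; weight (1/5)·0 = 0.
The weights sum to 4/5.
So P(the cheque in envelope 3 | the presenter opened envelope 5) = (1/5) / (4/5) = 1/4.

1/4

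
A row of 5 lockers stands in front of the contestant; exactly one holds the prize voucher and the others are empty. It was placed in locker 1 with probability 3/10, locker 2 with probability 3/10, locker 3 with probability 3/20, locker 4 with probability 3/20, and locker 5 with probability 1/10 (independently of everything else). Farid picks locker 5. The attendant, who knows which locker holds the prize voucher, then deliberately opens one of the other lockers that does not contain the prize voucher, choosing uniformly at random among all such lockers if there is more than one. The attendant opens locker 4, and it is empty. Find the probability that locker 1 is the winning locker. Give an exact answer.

Apply Bayes' rule, conditioning on where the prize voucher actually is.
If it is in either of lockers 1 and 2 (prior 3/10 each): the attendant has 3 equally likely choices, so probability 1/3; weight (3/10)·(1/3) = 1/10 each.
If it is in locker 3 (prior 3/20): the attendant has 3 equally likely choices, so probability 1/3; weight (3/20)·(1/3) = 1/20.
If it is in locker 4 (prior 3/20): the attendant opened locker 4, so this case is ruled out; weight (3/20)·0 = 0.
If it is in locker 5 (prior 1/10): the attendant has 4 equally likely choices, so probability 1/4; weight (1/10)·(1/4) = 1/40.
The weights sum to 11/40.
So P(the prize voucher in locker 1 | the attendant opened locker 4) = (1/10) / (11/40) = 4/11.

4/11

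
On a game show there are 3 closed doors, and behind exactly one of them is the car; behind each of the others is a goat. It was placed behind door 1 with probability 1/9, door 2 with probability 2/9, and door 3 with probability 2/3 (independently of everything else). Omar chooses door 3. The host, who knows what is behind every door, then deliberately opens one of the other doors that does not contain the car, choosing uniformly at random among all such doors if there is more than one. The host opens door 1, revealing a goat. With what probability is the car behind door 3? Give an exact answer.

Condition on the true location of the car.
If it is behind door 1 (prior 1/9): the host opened door 1, so this case is ruled out; weight (1/9)·0 = 0.
If it is behind door 2 (prior 2/9): the host has no choice, probability 1; weight (2/9)·1 = 2/9.
If it is behind door 3 (prior 2/3): the host has 2 equally likely choices, so probability 1/2; weight (2/3)·(1/2) = 1/3.
The weights sum to 5/9.
So P(the car behind door 3 | the host opened door 1) = (1/3) / (5/9) = 3/5.

3/5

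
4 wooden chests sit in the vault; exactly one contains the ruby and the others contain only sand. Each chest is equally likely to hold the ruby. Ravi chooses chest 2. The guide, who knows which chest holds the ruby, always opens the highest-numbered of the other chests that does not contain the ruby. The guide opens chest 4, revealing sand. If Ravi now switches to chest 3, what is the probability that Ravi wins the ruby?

1/3

Condition on the true location of the ruby.
If it is in any of chests 1, 2, and 3 (prior 1/4 each): chest 4 is the highest-numbered option available, probability 1; weight (1/4)·1 = 1/4 each.
If it is in chest 4 (prior 1/4): the guide opened chest 4, so this case is ruled out; weight (1/4)·0 = 0.
The weights sum to 3/4.
So P(the ruby in chest 3 | the guide opened chest 4) = (1/4) / (3/4) = 1/3.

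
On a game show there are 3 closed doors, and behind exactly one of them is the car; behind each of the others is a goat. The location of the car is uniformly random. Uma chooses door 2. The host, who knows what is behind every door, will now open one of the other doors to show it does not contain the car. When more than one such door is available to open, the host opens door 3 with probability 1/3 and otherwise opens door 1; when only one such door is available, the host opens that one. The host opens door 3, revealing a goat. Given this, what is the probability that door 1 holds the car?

Consider each possible location of the car in turn.
If it is behind door 1 (prior 1/3): only door 3 is available, probability 1; weight (1/3)·1 = 1/3.
If it is behind door 2 (prior 1/3): door 3 is available, opened with probability 1/3; weight (1/3)·(1/3) = 1/9.
If it is behind door 3 (prior 1/3): the host opened door 3, so this case is ruled out; weight (1/3)·0 = 0.
The weights sum to 4/9.
So P(the car behind door 1 | the host opened door 3) = (1/3) / (4/9) = 3/4.

3/4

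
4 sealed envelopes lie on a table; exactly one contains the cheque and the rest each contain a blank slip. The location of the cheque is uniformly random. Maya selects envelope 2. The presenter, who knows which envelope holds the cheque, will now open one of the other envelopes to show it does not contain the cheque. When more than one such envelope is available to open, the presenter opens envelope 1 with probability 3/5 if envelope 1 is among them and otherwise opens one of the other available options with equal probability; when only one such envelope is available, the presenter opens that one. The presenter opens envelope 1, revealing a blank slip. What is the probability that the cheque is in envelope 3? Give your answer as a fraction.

1/3

Consider each possible location of the cheque in turn.
If it is in envelope 1 (prior 1/4): the presenter opened envelope 1, so this case is ruled out; weight (1/4)·0 = 0.
If it is in any of envelopes 2, 3, and 4 (prior 1/4 each): envelope 1 is available, opened with probability 3/5; weight (1/4)·(3/5) = 3/20 each.
The weights sum to 9/20.
So P(the cheque in envelope 3 | the presenter opened envelope 1) = (3/20) / (9/20) = 1/3.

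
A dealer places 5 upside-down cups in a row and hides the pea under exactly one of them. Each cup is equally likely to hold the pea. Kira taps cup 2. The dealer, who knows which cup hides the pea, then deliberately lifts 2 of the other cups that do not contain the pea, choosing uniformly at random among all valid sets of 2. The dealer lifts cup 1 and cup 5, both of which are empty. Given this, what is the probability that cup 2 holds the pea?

Consider each possible location of the pea in turn.
If it is under either of cups 1 and 5 (prior 1/5 each): that cup was opened and seen not to hold the prize — ruled out; weight (1/5)·0 = 0 each.
If it is under cup 2 (prior 1/5): the dealer has 6 equally likely choices, so probability 1/6; weight (1/5)·(1/6) = 1/30.
If it is under either of cups 3 and 4 (prior 1/5 each): the dealer has 3 equally likely choices, so probability 1/3; weight (1/5)·(1/3) = 1/15 each.
The weights sum to 1/6.
So P(the pea under cup 2 | the dealer opened cup 1 and cup 5) = (1/30) / (1/6) = 1/5.

1/5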